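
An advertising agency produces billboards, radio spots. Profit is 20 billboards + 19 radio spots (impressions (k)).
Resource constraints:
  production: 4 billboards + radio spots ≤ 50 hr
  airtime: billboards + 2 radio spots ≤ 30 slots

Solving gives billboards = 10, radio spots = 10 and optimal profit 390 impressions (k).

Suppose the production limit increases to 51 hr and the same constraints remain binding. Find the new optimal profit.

Check each constraint at x*: production 50/50 (tight); airtime 30/30 (tight).
Dual feasibility on the basic columns requires 4·y_production + 1·y_airtime = 20, 1·y_production + 2·y_airtime = 19.
This yields shadow prices y_production = 3, y_airtime = 8.
Δz = y_production·Δb = 3 × (1) = 3, so new z* = 390 + 3 = 393.

393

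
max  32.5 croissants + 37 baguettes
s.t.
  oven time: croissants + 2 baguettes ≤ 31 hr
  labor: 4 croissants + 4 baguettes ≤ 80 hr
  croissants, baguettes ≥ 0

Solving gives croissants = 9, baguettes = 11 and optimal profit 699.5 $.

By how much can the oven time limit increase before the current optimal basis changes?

9

Binding constraints: oven time, labor. The basis is B = [[1,2],[4,4]] with det -4.
Per unit increase in oven time, x* moves by d = (-1, 1).
The basis stays optimal until croissants reaches 0; allowable increase = 9 hr.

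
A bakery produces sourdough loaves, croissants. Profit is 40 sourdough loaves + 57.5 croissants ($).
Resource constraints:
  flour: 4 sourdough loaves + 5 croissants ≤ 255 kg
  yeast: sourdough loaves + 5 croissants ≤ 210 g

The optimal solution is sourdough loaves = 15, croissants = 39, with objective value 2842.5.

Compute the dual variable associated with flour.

9.5

Check each constraint at x*: flour 255/255 (tight); yeast 210/210 (tight).
The binding rows give the dual system: 4·y_flour + 1·y_yeast = 40 and 5·y_flour + 5·y_yeast = 57.5.
This yields shadow prices y_flour = 9.5, y_yeast = 2.
Shadow price of flour = 9.5.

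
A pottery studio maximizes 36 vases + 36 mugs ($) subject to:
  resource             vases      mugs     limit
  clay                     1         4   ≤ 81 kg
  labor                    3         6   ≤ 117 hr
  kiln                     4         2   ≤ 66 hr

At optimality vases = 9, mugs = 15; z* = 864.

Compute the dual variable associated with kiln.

6

Binding: labor and kiln. Non-binding: clay (12 unused).
Slack constraints have shadow price 0 (complementary slackness).
The binding rows give the dual system: 3·y_labor + 4·y_kiln = 36 and 6·y_labor + 2·y_kiln = 36.
This yields shadow prices y_labor = 4, y_kiln = 6.
Shadow price of kiln = 6.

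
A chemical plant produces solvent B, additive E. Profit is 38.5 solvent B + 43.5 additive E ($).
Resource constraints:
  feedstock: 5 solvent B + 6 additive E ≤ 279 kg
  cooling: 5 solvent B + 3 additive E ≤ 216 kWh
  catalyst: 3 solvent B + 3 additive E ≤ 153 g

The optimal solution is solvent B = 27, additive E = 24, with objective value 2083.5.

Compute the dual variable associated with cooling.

0

Check each constraint at x*: feedstock 279/279 (tight); cooling 207/216 (slack 9); catalyst 153/153 (tight).
Since cooling is not tight, its dual is 0.
Dual feasibility on the basic columns requires 5·y_feedstock + 3·y_catalyst = 38.5, 6·y_feedstock + 3·y_catalyst = 43.5.
→ y_feedstock = 5 and y_catalyst = 4.5.
Shadow price of cooling = 0.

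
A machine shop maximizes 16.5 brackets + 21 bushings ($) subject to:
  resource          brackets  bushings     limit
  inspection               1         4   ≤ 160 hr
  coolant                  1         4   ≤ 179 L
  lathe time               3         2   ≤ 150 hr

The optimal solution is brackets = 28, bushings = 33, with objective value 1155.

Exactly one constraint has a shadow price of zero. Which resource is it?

coolant

inspection: 160/160 (binding)
coolant: 160/179 (slack 19)
lathe time: 150/150 (binding)
By complementary slackness, a constraint with positive slack has shadow price 0 → coolant.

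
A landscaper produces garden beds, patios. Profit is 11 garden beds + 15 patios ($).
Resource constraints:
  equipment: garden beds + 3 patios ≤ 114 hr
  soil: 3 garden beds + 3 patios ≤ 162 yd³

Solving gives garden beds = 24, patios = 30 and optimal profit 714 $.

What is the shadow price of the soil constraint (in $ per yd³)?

3

Both equipment and soil are binding at x*.
From A_Bᵀ y = c: 1·y_equipment + 3·y_soil = 11; 3·y_equipment + 3·y_soil = 15.
→ y_equipment = 2 and y_soil = 3.
Shadow price of soil = 3.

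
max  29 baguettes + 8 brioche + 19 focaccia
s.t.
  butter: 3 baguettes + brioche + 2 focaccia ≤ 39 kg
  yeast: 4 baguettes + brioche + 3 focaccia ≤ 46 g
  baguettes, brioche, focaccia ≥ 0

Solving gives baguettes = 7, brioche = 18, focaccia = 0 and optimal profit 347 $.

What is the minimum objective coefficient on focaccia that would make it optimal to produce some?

21

Both butter and yeast are binding at x*.
From A_Bᵀ y = c: 3·y_butter + 4·y_yeast = 29; 1·y_butter + 1·y_yeast = 8.
Solving: y_butter = 3, y_yeast = 5.
focaccia enters the basis when its profit ≥ yᵀa₃ = 3·2 + 5·3 = 21.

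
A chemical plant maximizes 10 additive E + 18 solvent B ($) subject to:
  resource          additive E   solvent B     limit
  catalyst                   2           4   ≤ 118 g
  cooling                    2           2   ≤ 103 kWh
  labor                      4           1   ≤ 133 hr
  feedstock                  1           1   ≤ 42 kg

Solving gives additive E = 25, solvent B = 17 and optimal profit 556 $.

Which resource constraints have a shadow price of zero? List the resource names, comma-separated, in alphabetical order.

cooling, labor

catalyst: 118/118 (binding)
cooling: 84/103 (slack 19)
labor: 117/133 (slack 16)
feedstock: 42/42 (binding)
By complementary slackness, a constraint with positive slack has shadow price 0 → cooling, labor.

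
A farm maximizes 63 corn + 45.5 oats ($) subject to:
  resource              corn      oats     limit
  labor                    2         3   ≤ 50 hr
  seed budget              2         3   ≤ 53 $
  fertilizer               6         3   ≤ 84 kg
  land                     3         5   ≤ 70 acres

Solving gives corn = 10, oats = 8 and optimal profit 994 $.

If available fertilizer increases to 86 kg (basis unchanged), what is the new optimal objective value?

Check each constraint at x*: labor 44/50 (slack 6); seed budget 44/53 (slack 9); fertilizer 84/84 (tight); land 70/70 (tight).
Since labor, seed budget are not tight, their duals are 0.
From A_Bᵀ y = c: 6·y_fertilizer + 3·y_land = 63; 3·y_fertilizer + 5·y_land = 45.5.
Solving: y_fertilizer = 8.5, y_land = 4.
Δz = y_fertilizer·Δb = 8.5 × (2) = 17, so new z* = 994 + 17 = 1011.

1011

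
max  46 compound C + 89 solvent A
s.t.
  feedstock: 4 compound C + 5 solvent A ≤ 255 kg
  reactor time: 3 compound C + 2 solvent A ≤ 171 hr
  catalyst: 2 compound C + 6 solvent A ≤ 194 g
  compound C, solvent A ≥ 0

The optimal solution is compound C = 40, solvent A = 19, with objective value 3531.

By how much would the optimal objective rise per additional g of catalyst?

9

Check each constraint at x*: feedstock 255/255 (tight); reactor time 158/171 (slack 13); catalyst 194/194 (tight).
Slack constraints have shadow price 0 (complementary slackness).
The binding rows give the dual system: 4·y_feedstock + 2·y_catalyst = 46 and 5·y_feedstock + 6·y_catalyst = 89.
Solving: y_feedstock = 7, y_catalyst = 9.
Shadow price of catalyst = 9.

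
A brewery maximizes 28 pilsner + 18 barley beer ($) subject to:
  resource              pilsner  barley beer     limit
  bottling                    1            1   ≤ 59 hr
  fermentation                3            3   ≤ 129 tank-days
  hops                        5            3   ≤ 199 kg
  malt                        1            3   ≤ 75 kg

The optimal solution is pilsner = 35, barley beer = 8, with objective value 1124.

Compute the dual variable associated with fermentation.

1

At the optimum: bottling uses 43 of 59 (slack = 16); fermentation uses 129 of 129 (binding); hops uses 199 of 199 (binding); malt uses 59 of 75 (slack = 16).
Slack constraints have shadow price 0 (complementary slackness).
From A_Bᵀ y = c: 3·y_fermentation + 5·y_hops = 28; 3·y_fermentation + 3·y_hops = 18.
Solving: y_fermentation = 1, y_hops = 5.
Shadow price of fermentation = 1.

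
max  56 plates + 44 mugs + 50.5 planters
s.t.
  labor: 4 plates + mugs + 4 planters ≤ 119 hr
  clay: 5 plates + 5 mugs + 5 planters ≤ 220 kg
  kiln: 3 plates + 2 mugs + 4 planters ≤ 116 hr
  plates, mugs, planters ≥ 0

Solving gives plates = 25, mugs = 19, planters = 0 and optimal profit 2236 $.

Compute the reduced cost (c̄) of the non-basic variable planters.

Binding: labor and clay. Non-binding: kiln (3 unused).
Since kiln is not tight, its dual is 0.
Dual feasibility on the basic columns requires 4·y_labor + 5·y_clay = 56, 1·y_labor + 5·y_clay = 44.
This yields shadow prices y_labor = 4, y_clay = 8.
Reduced cost of planters: c₃ − yᵀa₃ = 50.5 − (4·4 + 8·5) = 50.5 − 56 = -5.5.

-5.5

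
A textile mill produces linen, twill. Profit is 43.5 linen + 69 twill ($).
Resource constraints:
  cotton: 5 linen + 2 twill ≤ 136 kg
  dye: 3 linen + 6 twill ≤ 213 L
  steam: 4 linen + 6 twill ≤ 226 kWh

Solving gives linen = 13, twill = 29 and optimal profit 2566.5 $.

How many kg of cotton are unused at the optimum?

cotton used = 5·13 + 2·29 = 123; slack = 136 − 123 = 13.

13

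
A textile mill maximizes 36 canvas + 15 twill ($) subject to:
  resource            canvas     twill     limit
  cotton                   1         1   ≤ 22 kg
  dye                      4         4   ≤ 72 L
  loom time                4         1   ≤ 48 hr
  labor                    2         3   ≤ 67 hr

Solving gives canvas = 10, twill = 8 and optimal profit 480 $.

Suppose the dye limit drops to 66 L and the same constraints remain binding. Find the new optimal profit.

468

Binding: dye and loom time. Non-binding: cotton (4 unused), labor (23 unused).
Slack constraints have shadow price 0 (complementary slackness).
Dual feasibility on the basic columns requires 4·y_dye + 4·y_loom time = 36, 4·y_dye + 1·y_loom time = 15.
Solving: y_dye = 2, y_loom time = 7.
Δz = y_dye·Δb = 2 × (-6) = -12, so new z* = 480 − 12 = 468.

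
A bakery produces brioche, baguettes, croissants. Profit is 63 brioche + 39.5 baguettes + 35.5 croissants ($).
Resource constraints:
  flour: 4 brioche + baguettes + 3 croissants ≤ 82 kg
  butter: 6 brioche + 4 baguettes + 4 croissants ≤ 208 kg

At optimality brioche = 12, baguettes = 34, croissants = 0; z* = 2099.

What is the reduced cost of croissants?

-7

Check each constraint at x*: flour 82/82 (tight); butter 208/208 (tight).
Dual feasibility on the basic columns requires 4·y_flour + 6·y_butter = 63, 1·y_flour + 4·y_butter = 39.5.
→ y_flour = 1.5 and y_butter = 9.5.
Reduced cost of croissants: c₃ − yᵀa₃ = 35.5 − (1.5·3 + 9.5·4) = 35.5 − 42.5 = -7.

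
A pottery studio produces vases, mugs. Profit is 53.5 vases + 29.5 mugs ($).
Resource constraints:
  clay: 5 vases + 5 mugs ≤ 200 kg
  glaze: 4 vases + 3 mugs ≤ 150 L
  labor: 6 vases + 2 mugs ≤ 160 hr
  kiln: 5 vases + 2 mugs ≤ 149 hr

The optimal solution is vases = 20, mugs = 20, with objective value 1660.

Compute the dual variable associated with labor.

Check each constraint at x*: clay 200/200 (tight); glaze 140/150 (slack 10); labor 160/160 (tight); kiln 140/149 (slack 9).
Since glaze, kiln are not tight, their duals are 0.
Dual feasibility on the basic columns requires 5·y_clay + 6·y_labor = 53.5, 5·y_clay + 2·y_labor = 29.5.
→ y_clay = 3.5 and y_labor = 6.
Shadow price of labor = 6.

6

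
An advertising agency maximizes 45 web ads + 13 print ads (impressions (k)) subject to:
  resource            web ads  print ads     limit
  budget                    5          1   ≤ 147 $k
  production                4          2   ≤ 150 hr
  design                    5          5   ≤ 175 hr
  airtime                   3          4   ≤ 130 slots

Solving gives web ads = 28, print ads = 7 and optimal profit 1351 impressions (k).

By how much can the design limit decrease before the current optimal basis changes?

28

Binding constraints: budget, design. The basis is B = [[5,1],[5,5]] with det 20.
Per unit decrease in design, x* moves by d = (0.05, -0.25).
The basis stays optimal until print ads reaches 0; allowable decrease = 28 hr.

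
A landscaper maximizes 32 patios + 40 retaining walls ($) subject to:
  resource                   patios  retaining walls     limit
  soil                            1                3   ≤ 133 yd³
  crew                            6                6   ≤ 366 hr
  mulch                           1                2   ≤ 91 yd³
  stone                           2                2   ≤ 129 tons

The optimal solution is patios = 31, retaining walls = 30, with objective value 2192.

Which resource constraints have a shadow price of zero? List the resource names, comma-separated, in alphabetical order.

soil, stone

soil: 121/133 (slack 12)
crew: 366/366 (binding)
mulch: 91/91 (binding)
stone: 122/129 (slack 7)
By complementary slackness, a constraint with positive slack has shadow price 0 → soil, stone.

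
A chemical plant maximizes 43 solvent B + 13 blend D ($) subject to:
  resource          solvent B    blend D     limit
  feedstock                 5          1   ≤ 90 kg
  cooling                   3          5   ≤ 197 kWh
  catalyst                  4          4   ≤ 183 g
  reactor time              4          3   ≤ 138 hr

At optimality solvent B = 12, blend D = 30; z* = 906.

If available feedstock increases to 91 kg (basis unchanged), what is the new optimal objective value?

Binding: feedstock and reactor time. Non-binding: cooling (11 unused), catalyst (15 unused).
Since cooling, catalyst are not tight, their duals are 0.
From A_Bᵀ y = c: 5·y_feedstock + 4·y_reactor time = 43; 1·y_feedstock + 3·y_reactor time = 13.
Solving: y_feedstock = 7, y_reactor time = 2.
Δz = y_feedstock·Δb = 7 × (1) = 7, so new z* = 906 + 7 = 913.

913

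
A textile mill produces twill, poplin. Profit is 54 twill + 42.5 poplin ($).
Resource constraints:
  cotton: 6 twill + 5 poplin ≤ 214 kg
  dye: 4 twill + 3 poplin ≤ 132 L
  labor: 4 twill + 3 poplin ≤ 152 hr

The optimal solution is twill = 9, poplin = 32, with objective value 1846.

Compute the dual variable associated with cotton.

Check each constraint at x*: cotton 214/214 (tight); dye 132/132 (tight); labor 132/152 (slack 20).
Slack constraints have shadow price 0 (complementary slackness).
The binding rows give the dual system: 6·y_cotton + 4·y_dye = 54 and 5·y_cotton + 3·y_dye = 42.5.
Solving: y_cotton = 4, y_dye = 7.5.
Shadow price of cotton = 4.

4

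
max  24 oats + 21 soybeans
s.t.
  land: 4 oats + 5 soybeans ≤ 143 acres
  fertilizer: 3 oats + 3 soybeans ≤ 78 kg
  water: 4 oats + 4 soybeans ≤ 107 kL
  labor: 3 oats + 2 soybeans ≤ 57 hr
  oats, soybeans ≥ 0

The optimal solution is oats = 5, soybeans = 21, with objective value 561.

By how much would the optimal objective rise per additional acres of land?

At the optimum: land uses 125 of 143 (slack = 18); fertilizer uses 78 of 78 (binding); water uses 104 of 107 (slack = 3); labor uses 57 of 57 (binding).
Since land, water are not tight, their duals are 0.
Dual feasibility on the basic columns requires 3·y_fertilizer + 3·y_labor = 24, 3·y_fertilizer + 2·y_labor = 21.
Solving: y_fertilizer = 5, y_labor = 3.
Shadow price of land = 0.

0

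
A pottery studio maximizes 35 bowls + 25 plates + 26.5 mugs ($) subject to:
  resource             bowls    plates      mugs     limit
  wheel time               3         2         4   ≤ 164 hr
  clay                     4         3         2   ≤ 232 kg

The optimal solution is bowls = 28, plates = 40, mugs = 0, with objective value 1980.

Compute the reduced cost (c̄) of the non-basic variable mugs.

Check each constraint at x*: wheel time 164/164 (tight); clay 232/232 (tight).
Dual feasibility on the basic columns requires 3·y_wheel time + 4·y_clay = 35, 2·y_wheel time + 3·y_clay = 25.
This yields shadow prices y_wheel time = 5, y_clay = 5.
Reduced cost of mugs: c₃ − yᵀa₃ = 26.5 − (5·4 + 5·2) = 26.5 − 30 = -3.5.

-3.5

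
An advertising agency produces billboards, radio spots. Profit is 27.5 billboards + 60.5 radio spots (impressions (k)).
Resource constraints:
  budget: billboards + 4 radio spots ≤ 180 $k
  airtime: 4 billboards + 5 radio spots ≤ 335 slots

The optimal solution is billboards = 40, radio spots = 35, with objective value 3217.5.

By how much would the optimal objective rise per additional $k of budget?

Both budget and airtime are binding at x*.
Dual feasibility on the basic columns requires 1·y_budget + 4·y_airtime = 27.5, 4·y_budget + 5·y_airtime = 60.5.
Solving: y_budget = 9.5, y_airtime = 4.5.
Shadow price of budget = 9.5.

9.5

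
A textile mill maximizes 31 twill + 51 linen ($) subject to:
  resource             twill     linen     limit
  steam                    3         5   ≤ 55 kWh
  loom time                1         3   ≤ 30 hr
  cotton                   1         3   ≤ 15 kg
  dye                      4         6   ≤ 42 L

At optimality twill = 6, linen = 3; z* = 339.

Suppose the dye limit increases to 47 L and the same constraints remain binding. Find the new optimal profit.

At the optimum: steam uses 33 of 55 (slack = 22); loom time uses 15 of 30 (slack = 15); cotton uses 15 of 15 (binding); dye uses 42 of 42 (binding).
Since steam, loom time are not tight, their duals are 0.
Dual feasibility on the basic columns requires 1·y_cotton + 4·y_dye = 31, 3·y_cotton + 6·y_dye = 51.
→ y_cotton = 3 and y_dye = 7.
Δz = y_dye·Δb = 7 × (5) = 35, so new z* = 339 + 35 = 374.

374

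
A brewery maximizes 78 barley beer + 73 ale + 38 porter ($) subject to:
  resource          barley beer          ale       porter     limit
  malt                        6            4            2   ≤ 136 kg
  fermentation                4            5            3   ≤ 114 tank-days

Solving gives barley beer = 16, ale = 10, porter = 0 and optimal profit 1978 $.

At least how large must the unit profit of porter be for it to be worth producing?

41

Both malt and fermentation are binding at x*.
The binding rows give the dual system: 6·y_malt + 4·y_fermentation = 78 and 4·y_malt + 5·y_fermentation = 73.
Solving: y_malt = 7, y_fermentation = 9.
porter enters the basis when its profit ≥ yᵀa₃ = 7·2 + 9·3 = 41.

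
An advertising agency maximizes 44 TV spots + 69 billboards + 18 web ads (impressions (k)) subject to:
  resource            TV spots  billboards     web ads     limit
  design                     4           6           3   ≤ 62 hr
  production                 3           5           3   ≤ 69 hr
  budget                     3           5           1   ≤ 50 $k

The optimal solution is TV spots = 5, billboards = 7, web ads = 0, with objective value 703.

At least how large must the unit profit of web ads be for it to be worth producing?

25.5

Check each constraint at x*: design 62/62 (tight); production 50/69 (slack 19); budget 50/50 (tight).
By complementary slackness, y = 0 for the non-binding constraint.
Dual feasibility on the basic columns requires 4·y_design + 3·y_budget = 44, 6·y_design + 5·y_budget = 69.
→ y_design = 6.5 and y_budget = 6.
web ads enters the basis when its profit ≥ yᵀa₃ = 6.5·3 + 6·1 = 25.5.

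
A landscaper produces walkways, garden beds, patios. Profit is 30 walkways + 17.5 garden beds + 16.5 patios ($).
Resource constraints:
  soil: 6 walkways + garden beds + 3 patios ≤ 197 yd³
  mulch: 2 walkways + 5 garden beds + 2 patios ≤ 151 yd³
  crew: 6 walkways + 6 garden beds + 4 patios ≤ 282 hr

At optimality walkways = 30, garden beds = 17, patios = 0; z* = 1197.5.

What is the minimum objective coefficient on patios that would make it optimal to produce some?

At the optimum: soil uses 197 of 197 (binding); mulch uses 145 of 151 (slack = 6); crew uses 282 of 282 (binding).
Slack constraints have shadow price 0 (complementary slackness).
From A_Bᵀ y = c: 6·y_soil + 6·y_crew = 30; 1·y_soil + 6·y_crew = 17.5.
This yields shadow prices y_soil = 2.5, y_crew = 2.5.
patios enters the basis when its profit ≥ yᵀa₃ = 2.5·3 + 2.5·4 = 17.5.

17.5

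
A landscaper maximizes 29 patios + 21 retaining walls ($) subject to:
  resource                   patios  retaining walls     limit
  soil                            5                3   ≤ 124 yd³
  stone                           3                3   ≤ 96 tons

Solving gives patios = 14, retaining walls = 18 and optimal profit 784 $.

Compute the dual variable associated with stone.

3

At the optimum: soil uses 124 of 124 (binding); stone uses 96 of 96 (binding).
The binding rows give the dual system: 5·y_soil + 3·y_stone = 29 and 3·y_soil + 3·y_stone = 21.
Solving: y_soil = 4, y_stone = 3.
Shadow price of stone = 3.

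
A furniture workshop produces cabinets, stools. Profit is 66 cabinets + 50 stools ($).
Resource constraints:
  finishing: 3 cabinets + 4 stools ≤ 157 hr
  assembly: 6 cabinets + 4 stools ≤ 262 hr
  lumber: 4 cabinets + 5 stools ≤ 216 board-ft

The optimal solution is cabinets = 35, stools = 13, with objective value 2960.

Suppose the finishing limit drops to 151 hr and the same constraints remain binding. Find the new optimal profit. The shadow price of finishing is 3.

Δb = -6, so new z* = 2960 + (3)·(-6) = 2960 − 18 = 2942.

2942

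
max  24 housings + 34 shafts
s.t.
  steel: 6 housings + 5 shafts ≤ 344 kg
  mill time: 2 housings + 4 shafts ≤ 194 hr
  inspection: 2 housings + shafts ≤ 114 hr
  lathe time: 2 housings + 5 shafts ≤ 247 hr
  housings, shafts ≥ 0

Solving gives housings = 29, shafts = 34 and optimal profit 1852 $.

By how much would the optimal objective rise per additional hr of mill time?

6

Binding: steel and mill time. Non-binding: inspection (22 unused), lathe time (19 unused).
By complementary slackness, y = 0 for the non-binding constraints.
Dual feasibility on the basic columns requires 6·y_steel + 2·y_mill time = 24, 5·y_steel + 4·y_mill time = 34.
This yields shadow prices y_steel = 2, y_mill time = 6.
Shadow price of mill time = 6.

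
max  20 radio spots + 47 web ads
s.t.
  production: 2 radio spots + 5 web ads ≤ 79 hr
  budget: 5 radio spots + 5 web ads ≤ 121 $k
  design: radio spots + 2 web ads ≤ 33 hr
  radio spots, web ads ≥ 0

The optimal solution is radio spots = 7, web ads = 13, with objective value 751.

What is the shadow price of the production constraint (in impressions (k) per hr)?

7

Check each constraint at x*: production 79/79 (tight); budget 100/121 (slack 21); design 33/33 (tight).
Slack constraints have shadow price 0 (complementary slackness).
From A_Bᵀ y = c: 2·y_production + 1·y_design = 20; 5·y_production + 2·y_design = 47.
This yields shadow prices y_production = 7, y_design = 6.
Shadow price of production = 7.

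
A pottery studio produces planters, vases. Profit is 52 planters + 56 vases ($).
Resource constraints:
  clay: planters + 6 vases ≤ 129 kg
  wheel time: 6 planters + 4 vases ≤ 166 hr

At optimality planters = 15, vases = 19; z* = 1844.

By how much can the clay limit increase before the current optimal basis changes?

120

Binding constraints: clay, wheel time. The basis is B = [[1,6],[6,4]] with det -32.
Per unit increase in clay, x* moves by d = (-0.125, 0.1875).
The basis stays optimal until planters reaches 0; allowable increase = 120 kg.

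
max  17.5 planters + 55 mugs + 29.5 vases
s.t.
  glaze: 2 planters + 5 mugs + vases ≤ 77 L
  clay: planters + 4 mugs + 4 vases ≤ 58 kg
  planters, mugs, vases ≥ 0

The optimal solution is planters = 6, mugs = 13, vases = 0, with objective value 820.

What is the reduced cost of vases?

-5.5

At the optimum: glaze uses 77 of 77 (binding); clay uses 58 of 58 (binding).
The binding rows give the dual system: 2·y_glaze + 1·y_clay = 17.5 and 5·y_glaze + 4·y_clay = 55.
→ y_glaze = 5 and y_clay = 7.5.
Reduced cost of vases: c₃ − yᵀa₃ = 29.5 − (5·1 + 7.5·4) = 29.5 − 35 = -5.5.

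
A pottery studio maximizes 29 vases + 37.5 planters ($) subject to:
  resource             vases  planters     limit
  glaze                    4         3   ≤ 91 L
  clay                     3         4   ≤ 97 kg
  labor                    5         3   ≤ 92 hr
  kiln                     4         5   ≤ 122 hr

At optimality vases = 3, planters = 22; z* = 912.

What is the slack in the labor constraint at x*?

11

labor used = 5·3 + 3·22 = 81; slack = 92 − 81 = 11.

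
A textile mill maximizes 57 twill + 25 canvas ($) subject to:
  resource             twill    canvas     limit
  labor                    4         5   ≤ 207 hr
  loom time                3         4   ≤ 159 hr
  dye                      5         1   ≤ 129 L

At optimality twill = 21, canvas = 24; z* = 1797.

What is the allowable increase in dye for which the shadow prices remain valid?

Binding constraints: loom time, dye. The basis is B = [[3,4],[5,1]] with det -17.
Per unit increase in dye, x* moves by d = (0.2353, -0.1765).
The basis stays optimal until labor becomes binding; allowable increase = 51 L.

51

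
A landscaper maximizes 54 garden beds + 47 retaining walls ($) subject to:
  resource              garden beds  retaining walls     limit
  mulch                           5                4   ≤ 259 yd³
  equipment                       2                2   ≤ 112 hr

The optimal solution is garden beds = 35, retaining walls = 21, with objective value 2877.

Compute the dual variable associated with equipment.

9.5

At the optimum: mulch uses 259 of 259 (binding); equipment uses 112 of 112 (binding).
From A_Bᵀ y = c: 5·y_mulch + 2·y_equipment = 54; 4·y_mulch + 2·y_equipment = 47.
→ y_mulch = 7 and y_equipment = 9.5.
Shadow price of equipment = 9.5.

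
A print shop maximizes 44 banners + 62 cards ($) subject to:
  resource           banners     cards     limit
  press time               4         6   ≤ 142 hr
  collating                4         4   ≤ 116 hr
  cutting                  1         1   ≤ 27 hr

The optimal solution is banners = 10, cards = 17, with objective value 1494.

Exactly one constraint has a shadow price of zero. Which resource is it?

collating

press time: 142/142 (binding)
collating: 108/116 (slack 8)
cutting: 27/27 (binding)
By complementary slackness, a constraint with positive slack has shadow price 0 → collating.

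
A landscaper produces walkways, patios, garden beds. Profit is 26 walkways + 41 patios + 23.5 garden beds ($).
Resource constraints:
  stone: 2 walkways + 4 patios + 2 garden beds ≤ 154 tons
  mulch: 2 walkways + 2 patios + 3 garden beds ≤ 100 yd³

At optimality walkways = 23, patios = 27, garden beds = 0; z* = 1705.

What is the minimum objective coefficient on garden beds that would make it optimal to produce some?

31.5

At the optimum: stone uses 154 of 154 (binding); mulch uses 100 of 100 (binding).
Dual feasibility on the basic columns requires 2·y_stone + 2·y_mulch = 26, 4·y_stone + 2·y_mulch = 41.
This yields shadow prices y_stone = 7.5, y_mulch = 5.5.
garden beds enters the basis when its profit ≥ yᵀa₃ = 7.5·2 + 5.5·3 = 31.5.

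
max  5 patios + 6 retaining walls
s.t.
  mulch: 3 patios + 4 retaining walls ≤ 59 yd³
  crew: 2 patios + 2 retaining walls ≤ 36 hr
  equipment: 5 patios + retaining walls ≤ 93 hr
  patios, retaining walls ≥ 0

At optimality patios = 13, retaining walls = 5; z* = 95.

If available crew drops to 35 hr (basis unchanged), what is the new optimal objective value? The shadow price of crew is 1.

Δb = -1, so new z* = 95 + (1)·(-1) = 95 − 1 = 94.

94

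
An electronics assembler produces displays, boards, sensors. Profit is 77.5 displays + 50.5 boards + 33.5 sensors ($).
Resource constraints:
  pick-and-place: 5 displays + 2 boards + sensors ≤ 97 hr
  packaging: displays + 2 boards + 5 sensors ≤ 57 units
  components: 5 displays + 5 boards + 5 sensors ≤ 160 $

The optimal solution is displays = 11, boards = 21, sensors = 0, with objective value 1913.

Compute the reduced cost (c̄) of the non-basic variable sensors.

-8

Binding: pick-and-place and components. Non-binding: packaging (4 unused).
Slack constraints have shadow price 0 (complementary slackness).
Dual feasibility on the basic columns requires 5·y_pick-and-place + 5·y_components = 77.5, 2·y_pick-and-place + 5·y_components = 50.5.
Solving: y_pick-and-place = 9, y_components = 6.5.
Reduced cost of sensors: c₃ − yᵀa₃ = 33.5 − (9·1 + 6.5·5) = 33.5 − 41.5 = -8.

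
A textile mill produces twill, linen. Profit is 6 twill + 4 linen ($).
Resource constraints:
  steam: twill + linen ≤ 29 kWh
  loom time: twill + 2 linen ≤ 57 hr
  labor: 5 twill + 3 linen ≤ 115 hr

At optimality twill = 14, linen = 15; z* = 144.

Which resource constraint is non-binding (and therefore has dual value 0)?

loom time

steam: 29/29 (binding)
loom time: 44/57 (slack 13)
labor: 115/115 (binding)
By complementary slackness, a constraint with positive slack has shadow price 0 → loom time.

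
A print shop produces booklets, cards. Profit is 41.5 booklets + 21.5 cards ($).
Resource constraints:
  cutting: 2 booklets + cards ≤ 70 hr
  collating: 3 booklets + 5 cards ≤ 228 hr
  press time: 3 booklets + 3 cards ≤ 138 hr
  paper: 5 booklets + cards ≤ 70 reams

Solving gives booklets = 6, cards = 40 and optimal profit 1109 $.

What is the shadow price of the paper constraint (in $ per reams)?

5

Binding: press time and paper. Non-binding: cutting (18 unused), collating (10 unused).
Since cutting, collating are not tight, their duals are 0.
From A_Bᵀ y = c: 3·y_press time + 5·y_paper = 41.5; 3·y_press time + 1·y_paper = 21.5.
This yields shadow prices y_press time = 5.5, y_paper = 5.
Shadow price of paper = 5.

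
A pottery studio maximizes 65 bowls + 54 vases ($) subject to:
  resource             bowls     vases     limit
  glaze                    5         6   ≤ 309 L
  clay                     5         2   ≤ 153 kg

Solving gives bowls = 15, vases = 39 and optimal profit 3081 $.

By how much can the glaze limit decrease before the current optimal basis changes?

156

Binding constraints: glaze, clay. The basis is B = [[5,6],[5,2]] with det -20.
Per unit decrease in glaze, x* moves by d = (0.1, -0.25).
The basis stays optimal until vases reaches 0; allowable decrease = 156 L.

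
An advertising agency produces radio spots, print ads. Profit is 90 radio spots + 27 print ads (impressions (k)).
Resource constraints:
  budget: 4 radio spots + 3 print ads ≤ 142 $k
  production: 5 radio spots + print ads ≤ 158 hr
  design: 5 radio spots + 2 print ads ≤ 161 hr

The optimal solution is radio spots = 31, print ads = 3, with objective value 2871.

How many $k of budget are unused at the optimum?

budget used = 4·31 + 3·3 = 133; slack = 142 − 133 = 9.

9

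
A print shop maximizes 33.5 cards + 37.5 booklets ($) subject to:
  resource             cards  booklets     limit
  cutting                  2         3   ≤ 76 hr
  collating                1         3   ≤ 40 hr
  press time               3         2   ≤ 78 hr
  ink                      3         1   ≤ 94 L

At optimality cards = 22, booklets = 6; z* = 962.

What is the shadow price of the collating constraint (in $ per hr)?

6.5

Check each constraint at x*: cutting 62/76 (slack 14); collating 40/40 (tight); press time 78/78 (tight); ink 72/94 (slack 22).
Slack constraints have shadow price 0 (complementary slackness).
From A_Bᵀ y = c: 1·y_collating + 3·y_press time = 33.5; 3·y_collating + 2·y_press time = 37.5.
→ y_collating = 6.5 and y_press time = 9.
Shadow price of collating = 6.5.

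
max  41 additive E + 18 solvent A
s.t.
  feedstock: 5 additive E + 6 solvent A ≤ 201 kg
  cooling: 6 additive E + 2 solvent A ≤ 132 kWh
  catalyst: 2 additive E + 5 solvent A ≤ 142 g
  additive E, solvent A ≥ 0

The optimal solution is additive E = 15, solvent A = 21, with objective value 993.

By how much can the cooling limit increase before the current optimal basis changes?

Binding constraints: feedstock, cooling. The basis is B = [[5,6],[6,2]] with det -26.
Per unit increase in cooling, x* moves by d = (0.2308, -0.1923).
The basis stays optimal until solvent A reaches 0; allowable increase = 109.2 kWh.

109.2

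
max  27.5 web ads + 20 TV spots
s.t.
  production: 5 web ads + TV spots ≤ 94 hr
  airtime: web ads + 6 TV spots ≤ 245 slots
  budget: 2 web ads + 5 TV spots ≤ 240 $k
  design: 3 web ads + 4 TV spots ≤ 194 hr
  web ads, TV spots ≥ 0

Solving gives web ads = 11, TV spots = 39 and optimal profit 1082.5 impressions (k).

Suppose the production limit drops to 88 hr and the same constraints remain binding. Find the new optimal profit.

Binding: production and airtime. Non-binding: budget (23 unused), design (5 unused).
By complementary slackness, y = 0 for the non-binding constraints.
Dual feasibility on the basic columns requires 5·y_production + 1·y_airtime = 27.5, 1·y_production + 6·y_airtime = 20.
→ y_production = 5 and y_airtime = 2.5.
Δz = y_production·Δb = 5 × (-6) = -30, so new z* = 1082.5 − 30 = 1052.5.

1052.5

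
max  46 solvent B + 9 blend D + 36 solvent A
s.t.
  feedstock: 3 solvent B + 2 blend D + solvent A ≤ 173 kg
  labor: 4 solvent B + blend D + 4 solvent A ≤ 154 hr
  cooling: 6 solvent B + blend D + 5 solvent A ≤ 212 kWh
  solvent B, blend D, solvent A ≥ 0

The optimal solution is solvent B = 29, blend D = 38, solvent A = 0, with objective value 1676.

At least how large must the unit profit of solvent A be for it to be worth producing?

41

Check each constraint at x*: feedstock 163/173 (slack 10); labor 154/154 (tight); cooling 212/212 (tight).
Slack constraints have shadow price 0 (complementary slackness).
From A_Bᵀ y = c: 4·y_labor + 6·y_cooling = 46; 1·y_labor + 1·y_cooling = 9.
Solving: y_labor = 4, y_cooling = 5.
solvent A enters the basis when its profit ≥ yᵀa₃ = 4·4 + 5·5 = 41.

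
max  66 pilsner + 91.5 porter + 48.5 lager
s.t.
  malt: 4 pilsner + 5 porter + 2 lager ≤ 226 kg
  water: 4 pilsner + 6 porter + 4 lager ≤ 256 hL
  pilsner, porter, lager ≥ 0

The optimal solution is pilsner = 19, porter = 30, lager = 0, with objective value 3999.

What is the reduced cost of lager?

-2.5

Both malt and water are binding at x*.
Dual feasibility on the basic columns requires 4·y_malt + 4·y_water = 66, 5·y_malt + 6·y_water = 91.5.
→ y_malt = 7.5 and y_water = 9.
Reduced cost of lager: c₃ − yᵀa₃ = 48.5 − (7.5·2 + 9·4) = 48.5 − 51 = -2.5.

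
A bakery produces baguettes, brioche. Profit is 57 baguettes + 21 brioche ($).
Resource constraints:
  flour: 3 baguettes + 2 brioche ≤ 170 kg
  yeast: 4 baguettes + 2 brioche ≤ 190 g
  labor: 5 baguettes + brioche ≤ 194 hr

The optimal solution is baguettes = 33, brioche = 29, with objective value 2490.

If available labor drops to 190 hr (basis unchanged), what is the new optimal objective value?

2470

Check each constraint at x*: flour 157/170 (slack 13); yeast 190/190 (tight); labor 194/194 (tight).
Slack constraints have shadow price 0 (complementary slackness).
From A_Bᵀ y = c: 4·y_yeast + 5·y_labor = 57; 2·y_yeast + 1·y_labor = 21.
This yields shadow prices y_yeast = 8, y_labor = 5.
Δz = y_labor·Δb = 5 × (-4) = -20, so new z* = 2490 − 20 = 2470.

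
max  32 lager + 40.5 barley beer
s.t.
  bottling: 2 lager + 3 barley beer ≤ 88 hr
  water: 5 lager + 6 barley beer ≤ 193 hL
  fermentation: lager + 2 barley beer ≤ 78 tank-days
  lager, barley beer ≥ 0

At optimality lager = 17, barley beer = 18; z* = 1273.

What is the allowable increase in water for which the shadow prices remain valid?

Binding constraints: bottling, water. The basis is B = [[2,3],[5,6]] with det -3.
Per unit increase in water, x* moves by d = (1, -0.6667).
The basis stays optimal until barley beer reaches 0; allowable increase = 27 hL.

27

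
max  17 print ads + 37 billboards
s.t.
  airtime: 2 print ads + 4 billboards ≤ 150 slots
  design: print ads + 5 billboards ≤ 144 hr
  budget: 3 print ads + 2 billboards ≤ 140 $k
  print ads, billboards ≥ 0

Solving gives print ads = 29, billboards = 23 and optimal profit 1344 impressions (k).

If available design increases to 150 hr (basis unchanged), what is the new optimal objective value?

1350

Binding: airtime and design. Non-binding: budget (7 unused).
Slack constraints have shadow price 0 (complementary slackness).
From A_Bᵀ y = c: 2·y_airtime + 1·y_design = 17; 4·y_airtime + 5·y_design = 37.
Solving: y_airtime = 8, y_design = 1.
Δz = y_design·Δb = 1 × (6) = 6, so new z* = 1344 + 6 = 1350.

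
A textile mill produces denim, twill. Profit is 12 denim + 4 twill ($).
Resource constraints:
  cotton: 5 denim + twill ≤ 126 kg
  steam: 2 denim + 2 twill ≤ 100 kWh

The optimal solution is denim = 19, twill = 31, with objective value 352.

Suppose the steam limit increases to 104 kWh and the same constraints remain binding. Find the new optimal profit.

356

At the optimum: cotton uses 126 of 126 (binding); steam uses 100 of 100 (binding).
The binding rows give the dual system: 5·y_cotton + 2·y_steam = 12 and 1·y_cotton + 2·y_steam = 4.
This yields shadow prices y_cotton = 2, y_steam = 1.
Δz = y_steam·Δb = 1 × (4) = 4, so new z* = 352 + 4 = 356.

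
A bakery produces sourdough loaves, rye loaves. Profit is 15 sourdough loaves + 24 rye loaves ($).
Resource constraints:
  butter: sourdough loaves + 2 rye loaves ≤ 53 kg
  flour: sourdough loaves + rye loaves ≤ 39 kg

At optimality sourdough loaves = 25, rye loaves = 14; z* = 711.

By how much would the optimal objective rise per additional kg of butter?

At the optimum: butter uses 53 of 53 (binding); flour uses 39 of 39 (binding).
From A_Bᵀ y = c: 1·y_butter + 1·y_flour = 15; 2·y_butter + 1·y_flour = 24.
Solving: y_butter = 9, y_flour = 6.
Shadow price of butter = 9.

9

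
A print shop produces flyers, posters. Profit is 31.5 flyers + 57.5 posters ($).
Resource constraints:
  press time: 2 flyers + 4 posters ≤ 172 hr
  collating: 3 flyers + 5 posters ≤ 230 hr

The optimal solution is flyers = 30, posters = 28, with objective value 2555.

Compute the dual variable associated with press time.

7.5

At the optimum: press time uses 172 of 172 (binding); collating uses 230 of 230 (binding).
From A_Bᵀ y = c: 2·y_press time + 3·y_collating = 31.5; 4·y_press time + 5·y_collating = 57.5.
This yields shadow prices y_press time = 7.5, y_collating = 5.5.
Shadow price of press time = 7.5.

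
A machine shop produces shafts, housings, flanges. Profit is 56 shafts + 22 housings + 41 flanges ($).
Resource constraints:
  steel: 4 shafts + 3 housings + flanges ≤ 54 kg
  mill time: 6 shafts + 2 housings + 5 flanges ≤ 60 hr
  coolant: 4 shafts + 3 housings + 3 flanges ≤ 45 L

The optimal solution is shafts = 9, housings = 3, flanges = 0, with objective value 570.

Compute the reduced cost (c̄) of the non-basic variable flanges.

At the optimum: steel uses 45 of 54 (slack = 9); mill time uses 60 of 60 (binding); coolant uses 45 of 45 (binding).
Since steel is not tight, its dual is 0.
The binding rows give the dual system: 6·y_mill time + 4·y_coolant = 56 and 2·y_mill time + 3·y_coolant = 22.
Solving: y_mill time = 8, y_coolant = 2.
Reduced cost of flanges: c₃ − yᵀa₃ = 41 − (8·5 + 2·3) = 41 − 46 = -5.

-5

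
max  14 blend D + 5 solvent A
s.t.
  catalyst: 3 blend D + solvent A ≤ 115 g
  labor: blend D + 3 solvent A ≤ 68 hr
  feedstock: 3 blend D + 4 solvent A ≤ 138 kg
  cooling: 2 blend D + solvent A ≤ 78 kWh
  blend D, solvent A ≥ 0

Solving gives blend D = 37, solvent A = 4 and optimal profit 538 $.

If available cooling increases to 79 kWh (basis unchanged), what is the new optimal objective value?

Check each constraint at x*: catalyst 115/115 (tight); labor 49/68 (slack 19); feedstock 127/138 (slack 11); cooling 78/78 (tight).
Slack constraints have shadow price 0 (complementary slackness).
Dual feasibility on the basic columns requires 3·y_catalyst + 2·y_cooling = 14, 1·y_catalyst + 1·y_cooling = 5.
→ y_catalyst = 4 and y_cooling = 1.
Δz = y_cooling·Δb = 1 × (1) = 1, so new z* = 538 + 1 = 539.

539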